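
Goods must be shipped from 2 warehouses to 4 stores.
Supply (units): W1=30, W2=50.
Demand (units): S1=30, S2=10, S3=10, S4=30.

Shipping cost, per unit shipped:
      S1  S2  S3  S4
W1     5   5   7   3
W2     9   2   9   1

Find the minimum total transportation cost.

One minimum-cost allocation:
  W1→S1: 30 × 5 = 150
  W2→S2: 10 × 2 = 20
  W2→S3: 10 × 9 = 90
  W2→S4: 30 × 1 = 30
Total = 150 + 20 + 90 + 30 = 290.

290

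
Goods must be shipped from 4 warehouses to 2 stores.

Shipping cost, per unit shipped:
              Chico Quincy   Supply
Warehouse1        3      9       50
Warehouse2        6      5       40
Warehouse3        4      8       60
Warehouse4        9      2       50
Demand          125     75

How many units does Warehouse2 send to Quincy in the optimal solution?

25

The minimum-cost plan:
  Warehouse1→Chico: 50 × 3 = 150
  Warehouse2→Chico: 15 × 6 = 90
  Warehouse2→Quincy: 25 × 5 = 125
  Warehouse3→Chico: 60 × 4 = 240
  Warehouse4→Quincy: 50 × 2 = 100
Total cost = 705.
So Warehouse2→Quincy carries 25 units.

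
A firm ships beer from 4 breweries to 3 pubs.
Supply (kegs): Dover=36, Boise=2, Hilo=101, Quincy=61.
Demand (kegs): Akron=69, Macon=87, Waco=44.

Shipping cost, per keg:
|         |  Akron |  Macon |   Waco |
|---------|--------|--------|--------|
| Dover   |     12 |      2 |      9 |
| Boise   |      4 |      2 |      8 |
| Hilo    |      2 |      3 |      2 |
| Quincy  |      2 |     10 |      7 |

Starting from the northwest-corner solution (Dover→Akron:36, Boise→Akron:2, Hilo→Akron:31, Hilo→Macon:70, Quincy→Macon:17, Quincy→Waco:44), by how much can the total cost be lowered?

Current plan cost = 36·12 + 2·4 + 31·2 + 70·3 + 17·10 + 44·7 = 1190.
Optimal plan:
  Dover to Macon: 36 × 2 = 72
  Boise to Macon: 2 × 2 = 4
  Hilo to Akron: 8 × 2 = 16
  Hilo to Macon: 49 × 3 = 147
  Hilo to Waco: 44 × 2 = 88
  Quincy to Akron: 61 × 2 = 122
Optimal cost = 449.
Saving = 1190 − 449 = 741.

741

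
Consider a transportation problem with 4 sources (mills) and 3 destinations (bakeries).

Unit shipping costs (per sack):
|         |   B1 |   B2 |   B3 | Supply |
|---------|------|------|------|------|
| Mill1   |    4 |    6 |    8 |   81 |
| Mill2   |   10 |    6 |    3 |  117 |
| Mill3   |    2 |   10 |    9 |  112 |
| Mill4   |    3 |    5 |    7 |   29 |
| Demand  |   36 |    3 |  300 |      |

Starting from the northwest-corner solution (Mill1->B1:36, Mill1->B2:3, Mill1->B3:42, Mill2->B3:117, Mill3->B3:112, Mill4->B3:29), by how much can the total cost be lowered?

Current plan cost = 36·4 + 3·6 + 42·8 + 117·3 + 112·9 + 29·7 = 2060.
Optimal plan:
  Mill1->B2: 3 sacks
  Mill1->B3: 78 sacks
  Mill2->B3: 117 sacks
  Mill3->B1: 36 sacks
  Mill3->B3: 76 sacks
  Mill4->B3: 29 sacks
Optimal cost = 1952.
Saving = 2060 − 1952 = 108.

108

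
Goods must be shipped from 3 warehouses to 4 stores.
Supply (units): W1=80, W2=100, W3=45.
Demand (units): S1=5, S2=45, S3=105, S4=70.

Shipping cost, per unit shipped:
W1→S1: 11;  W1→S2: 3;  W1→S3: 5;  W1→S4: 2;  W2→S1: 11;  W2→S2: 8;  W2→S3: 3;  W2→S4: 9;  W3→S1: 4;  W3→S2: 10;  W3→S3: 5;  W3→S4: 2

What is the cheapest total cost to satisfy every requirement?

A cheapest plan:
  W1–S2: 45 × 3 = 135
  W1–S4: 35 × 2 = 70
  W2–S3: 100 × 3 = 300
  W3–S1: 5 × 4 = 20
  W3–S3: 5 × 5 = 25
  W3–S4: 35 × 2 = 70
Total = 135 + 70 + 300 + 20 + 25 + 70 = 620.
(Supply check: W1 ships 80; W2 ships 100; W3 ships 45.)

620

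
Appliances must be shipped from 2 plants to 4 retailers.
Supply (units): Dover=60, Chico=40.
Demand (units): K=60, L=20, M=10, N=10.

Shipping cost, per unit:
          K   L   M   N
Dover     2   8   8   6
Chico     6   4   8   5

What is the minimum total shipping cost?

330

A cheapest plan:
  Dover->K: 60 × 2 = 120
  Chico->L: 20 × 4 = 80
  Chico->M: 10 × 8 = 80
  Chico->N: 10 × 5 = 50
Total = 120 + 80 + 80 + 50 = 330.
(Supply check: Dover ships 60; Chico ships 40.)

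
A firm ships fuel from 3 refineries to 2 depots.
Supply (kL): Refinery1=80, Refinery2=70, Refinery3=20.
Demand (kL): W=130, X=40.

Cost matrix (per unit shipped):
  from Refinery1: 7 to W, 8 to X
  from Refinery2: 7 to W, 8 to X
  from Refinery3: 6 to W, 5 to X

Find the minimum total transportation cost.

A cheapest plan:
  Refinery1->W: 60 × 7 = 420
  Refinery1->X: 20 × 8 = 160
  Refinery2->W: 70 × 7 = 490
  Refinery3->X: 20 × 5 = 100
Total = 420 + 160 + 490 + 100 = 1170.
(Supply check: Refinery1 ships 80; Refinery2 ships 70; Refinery3 ships 20.)

1170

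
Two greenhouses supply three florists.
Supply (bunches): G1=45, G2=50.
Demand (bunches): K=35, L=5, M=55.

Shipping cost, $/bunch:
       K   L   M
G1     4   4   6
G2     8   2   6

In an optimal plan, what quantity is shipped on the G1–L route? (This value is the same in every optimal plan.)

The minimum-cost plan:
  G1–K: 35 × $4 = $140
  G1–M: 10 × $6 = $60
  G2–L: 5 × $2 = $10
  G2–M: 45 × $6 = $270
Total cost = $480.
The route G1→L is not used.

0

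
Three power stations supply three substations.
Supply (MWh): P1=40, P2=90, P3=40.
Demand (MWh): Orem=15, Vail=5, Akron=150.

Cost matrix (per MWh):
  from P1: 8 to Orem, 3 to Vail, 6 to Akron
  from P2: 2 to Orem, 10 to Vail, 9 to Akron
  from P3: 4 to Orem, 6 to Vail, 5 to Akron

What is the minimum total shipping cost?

An optimal shipping plan:
  P1->Vail: 5 × 3 = 15
  P1->Akron: 35 × 6 = 210
  P2->Orem: 15 × 2 = 30
  P2->Akron: 75 × 9 = 675
  P3->Akron: 40 × 5 = 200
Total = 15 + 210 + 30 + 675 + 200 = 1130.

1130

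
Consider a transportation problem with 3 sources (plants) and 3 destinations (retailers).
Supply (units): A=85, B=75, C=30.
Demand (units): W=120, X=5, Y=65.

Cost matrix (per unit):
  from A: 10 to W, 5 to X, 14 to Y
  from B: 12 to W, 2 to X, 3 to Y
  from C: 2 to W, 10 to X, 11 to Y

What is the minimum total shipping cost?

An optimal shipping plan:
  A–W: 85 × 10 = 850
  B–W: 5 × 12 = 60
  B–X: 5 × 2 = 10
  B–Y: 65 × 3 = 195
  C–W: 30 × 2 = 60
Total = 850 + 60 + 10 + 195 + 60 = 1175.

1175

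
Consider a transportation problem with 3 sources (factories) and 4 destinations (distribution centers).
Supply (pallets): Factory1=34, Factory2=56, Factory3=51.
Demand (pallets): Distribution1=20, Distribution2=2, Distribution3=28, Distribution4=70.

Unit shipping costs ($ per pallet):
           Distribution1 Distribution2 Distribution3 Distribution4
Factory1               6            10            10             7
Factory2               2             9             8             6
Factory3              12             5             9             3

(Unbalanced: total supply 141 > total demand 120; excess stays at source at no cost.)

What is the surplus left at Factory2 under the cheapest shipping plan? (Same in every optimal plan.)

An optimal plan:
  Factory1->Distribution4: 13 × $7 = $91
  Factory2->Distribution1: 20 × $2 = $40
  Factory2->Distribution3: 28 × $8 = $224
  Factory2->Distribution4: 8 × $6 = $48
  Factory3->Distribution2: 2 × $5 = $10
  Factory3->Distribution4: 49 × $3 = $147
Total cost = $560.
Factory2 ships 56 of its 56, leaving 0.

0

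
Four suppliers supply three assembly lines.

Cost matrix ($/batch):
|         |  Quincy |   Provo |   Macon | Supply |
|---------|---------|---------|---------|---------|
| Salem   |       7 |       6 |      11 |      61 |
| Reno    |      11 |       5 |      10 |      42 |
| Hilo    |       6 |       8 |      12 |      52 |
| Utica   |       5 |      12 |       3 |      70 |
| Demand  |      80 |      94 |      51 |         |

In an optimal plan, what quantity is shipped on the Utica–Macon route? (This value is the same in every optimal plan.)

Solving gives:
  Salem–Quincy: 9 × $7 = $63
  Salem–Provo: 52 × $6 = $312
  Reno–Provo: 42 × $5 = $210
  Hilo–Quincy: 52 × $6 = $312
  Utica–Quincy: 19 × $5 = $95
  Utica–Macon: 51 × $3 = $153
Total cost = $1145.
So Utica→Macon carries 51 batches.

51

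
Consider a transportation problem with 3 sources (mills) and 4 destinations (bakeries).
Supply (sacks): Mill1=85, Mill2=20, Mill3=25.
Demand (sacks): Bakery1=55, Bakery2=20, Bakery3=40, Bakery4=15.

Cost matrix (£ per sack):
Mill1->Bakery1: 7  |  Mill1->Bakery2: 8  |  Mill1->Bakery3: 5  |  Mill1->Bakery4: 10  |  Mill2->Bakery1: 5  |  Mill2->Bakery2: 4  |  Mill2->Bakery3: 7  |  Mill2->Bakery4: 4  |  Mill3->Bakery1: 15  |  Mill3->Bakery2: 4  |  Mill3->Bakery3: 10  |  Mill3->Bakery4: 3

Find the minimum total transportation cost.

690

An optimal shipping plan:
  Mill1 to Bakery1: 45 × £7 = £315
  Mill1 to Bakery3: 40 × £5 = £200
  Mill2 to Bakery1: 10 × £5 = £50
  Mill2 to Bakery2: 10 × £4 = £40
  Mill3 to Bakery2: 10 × £4 = £40
  Mill3 to Bakery4: 15 × £3 = £45
Total = 315 + 200 + 50 + 40 + 40 + 45 = £690.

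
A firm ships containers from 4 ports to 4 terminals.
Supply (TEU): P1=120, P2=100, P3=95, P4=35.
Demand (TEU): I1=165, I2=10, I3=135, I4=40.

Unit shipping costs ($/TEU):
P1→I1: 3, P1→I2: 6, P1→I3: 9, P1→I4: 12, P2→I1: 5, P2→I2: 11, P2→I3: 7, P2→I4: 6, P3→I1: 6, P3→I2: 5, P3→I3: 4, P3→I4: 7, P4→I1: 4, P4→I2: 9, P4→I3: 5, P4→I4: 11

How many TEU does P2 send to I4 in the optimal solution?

Solving gives:
  P1 to I1: 110 × $3 = $330
  P1 to I2: 10 × $6 = $60
  P2 to I1: 55 × $5 = $275
  P2 to I3: 5 × $7 = $35
  P2 to I4: 40 × $6 = $240
  P3 to I3: 95 × $4 = $380
  P4 to I3: 35 × $5 = $175
Total cost = $1495.
So P2→I4 carries 40 TEU.

40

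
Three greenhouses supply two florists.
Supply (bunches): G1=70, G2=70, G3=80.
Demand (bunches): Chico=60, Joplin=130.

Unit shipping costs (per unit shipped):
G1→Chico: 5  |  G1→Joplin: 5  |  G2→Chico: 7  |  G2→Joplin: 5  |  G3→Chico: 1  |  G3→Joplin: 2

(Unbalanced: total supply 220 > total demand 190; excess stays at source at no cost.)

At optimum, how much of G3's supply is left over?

Minimum-cost shipments:
  G1->Joplin: 70 bunches
  G2->Joplin: 40 bunches
  G3->Chico: 60 bunches
  G3->Joplin: 20 bunches
Total cost = 650.
G3 ships 80 of its 80, leaving 0.

0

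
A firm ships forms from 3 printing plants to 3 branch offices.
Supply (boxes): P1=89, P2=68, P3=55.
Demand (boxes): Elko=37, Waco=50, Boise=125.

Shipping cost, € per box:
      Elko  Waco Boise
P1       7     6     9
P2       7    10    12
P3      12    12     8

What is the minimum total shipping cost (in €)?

Optimal allocation:
  P1 to Waco: 50 × €6 = €300
  P1 to Boise: 39 × €9 = €351
  P2 to Elko: 37 × €7 = €259
  P2 to Boise: 31 × €12 = €372
  P3 to Boise: 55 × €8 = €440
Total = 300 + 351 + 259 + 372 + 440 = €1722.

1722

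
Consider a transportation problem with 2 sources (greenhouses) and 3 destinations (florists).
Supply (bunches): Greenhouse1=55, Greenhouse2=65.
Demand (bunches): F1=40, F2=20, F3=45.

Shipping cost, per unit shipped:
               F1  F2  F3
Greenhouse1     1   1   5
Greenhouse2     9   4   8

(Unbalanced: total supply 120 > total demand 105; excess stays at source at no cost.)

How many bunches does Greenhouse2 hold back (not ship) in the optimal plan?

Minimum-cost shipments:
  Greenhouse1 to F1: 40 × 1 = 40
  Greenhouse1 to F2: 15 × 1 = 15
  Greenhouse2 to F2: 5 × 4 = 20
  Greenhouse2 to F3: 45 × 8 = 360
Total cost = 435.
Greenhouse2 ships 50 of its 65, leaving 15.

15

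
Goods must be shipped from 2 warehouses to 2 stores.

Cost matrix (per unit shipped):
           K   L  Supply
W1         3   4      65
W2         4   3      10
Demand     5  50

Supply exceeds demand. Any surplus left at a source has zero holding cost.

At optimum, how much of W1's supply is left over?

Minimum-cost shipments:
  W1→K: 5 × 3 = 15
  W1→L: 40 × 4 = 160
  W2→L: 10 × 3 = 30
Total cost = 205.
W1 ships 45 of its 65, leaving 20.

20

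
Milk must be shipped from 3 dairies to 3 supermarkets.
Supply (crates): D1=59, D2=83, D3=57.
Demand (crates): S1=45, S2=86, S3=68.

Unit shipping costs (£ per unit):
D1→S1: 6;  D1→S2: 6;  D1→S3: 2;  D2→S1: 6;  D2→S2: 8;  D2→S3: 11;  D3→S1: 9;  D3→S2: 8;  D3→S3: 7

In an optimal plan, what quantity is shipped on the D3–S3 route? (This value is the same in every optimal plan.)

9

The minimum-cost plan:
  D1→S3: 59 × £2 = £118
  D2→S1: 45 × £6 = £270
  D2→S2: 38 × £8 = £304
  D3→S2: 48 × £8 = £384
  D3→S3: 9 × £7 = £63
Total cost = £1139.
So D3→S3 carries 9 crates.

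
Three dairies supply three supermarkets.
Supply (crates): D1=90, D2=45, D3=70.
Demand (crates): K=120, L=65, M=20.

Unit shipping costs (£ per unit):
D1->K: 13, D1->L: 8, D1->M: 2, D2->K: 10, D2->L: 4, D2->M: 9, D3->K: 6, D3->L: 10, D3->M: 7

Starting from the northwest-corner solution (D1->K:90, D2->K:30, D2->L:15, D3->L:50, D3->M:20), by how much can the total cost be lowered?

720

Current plan cost = 90·13 + 30·10 + 15·4 + 50·10 + 20·7 = £2170.
Optimal plan:
  D1->K: 50 × £13 = £650
  D1->L: 20 × £8 = £160
  D1->M: 20 × £2 = £40
  D2->L: 45 × £4 = £180
  D3->K: 70 × £6 = £420
Optimal cost = £1450.
Saving = 2170 − 1450 = £720.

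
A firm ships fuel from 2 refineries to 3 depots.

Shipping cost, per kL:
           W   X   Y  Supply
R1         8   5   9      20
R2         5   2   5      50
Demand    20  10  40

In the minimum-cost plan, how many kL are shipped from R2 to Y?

Optimal shipments:
  R1–W: 20 × 8 = 160
  R2–X: 10 × 2 = 20
  R2–Y: 40 × 5 = 200
Total cost = 380.
So R2→Y carries 40 kL.

40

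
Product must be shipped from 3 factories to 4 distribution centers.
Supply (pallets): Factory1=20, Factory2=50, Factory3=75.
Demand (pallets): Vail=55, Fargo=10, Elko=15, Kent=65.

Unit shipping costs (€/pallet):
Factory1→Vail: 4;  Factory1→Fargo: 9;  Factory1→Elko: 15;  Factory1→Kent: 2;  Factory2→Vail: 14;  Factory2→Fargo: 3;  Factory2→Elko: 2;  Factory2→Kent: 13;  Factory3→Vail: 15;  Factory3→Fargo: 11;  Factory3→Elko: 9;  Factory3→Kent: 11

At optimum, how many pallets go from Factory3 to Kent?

Solving gives:
  Factory1->Vail: 20 pallets
  Factory2->Vail: 25 pallets
  Factory2->Fargo: 10 pallets
  Factory2->Elko: 15 pallets
  Factory3->Vail: 10 pallets
  Factory3->Kent: 65 pallets
Total cost = €1355.
So Factory3→Kent carries 65 pallets.

65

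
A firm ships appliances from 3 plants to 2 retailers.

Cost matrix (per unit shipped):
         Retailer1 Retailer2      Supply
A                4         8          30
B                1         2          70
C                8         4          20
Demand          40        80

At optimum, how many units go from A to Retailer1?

30

Solving gives:
  A–Retailer1: 30 × 4 = 120
  B–Retailer1: 10 × 1 = 10
  B–Retailer2: 60 × 2 = 120
  C–Retailer2: 20 × 4 = 80
Total cost = 330.
So A→Retailer1 carries 30 units.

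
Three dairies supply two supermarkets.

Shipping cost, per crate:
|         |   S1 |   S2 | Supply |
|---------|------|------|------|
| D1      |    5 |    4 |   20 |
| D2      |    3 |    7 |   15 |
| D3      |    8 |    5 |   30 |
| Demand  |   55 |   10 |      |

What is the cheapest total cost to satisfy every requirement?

355

An optimal shipping plan:
  D1–S1: 20 × 5 = 100
  D2–S1: 15 × 3 = 45
  D3–S1: 20 × 8 = 160
  D3–S2: 10 × 5 = 50
Total = 100 + 45 + 160 + 50 = 355.
(Supply check: D1 ships 20; D2 ships 15; D3 ships 30.)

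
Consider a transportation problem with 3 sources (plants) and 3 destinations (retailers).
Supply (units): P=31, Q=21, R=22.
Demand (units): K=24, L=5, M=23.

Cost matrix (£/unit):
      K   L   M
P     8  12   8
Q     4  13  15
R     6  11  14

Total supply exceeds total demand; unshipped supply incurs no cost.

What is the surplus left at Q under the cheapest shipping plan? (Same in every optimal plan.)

0

An optimal plan:
  P–M: 23 × £8 = £184
  Q–K: 21 × £4 = £84
  R–K: 3 × £6 = £18
  R–L: 5 × £11 = £55
Total cost = £341.
Q ships 21 of its 21, leaving 0.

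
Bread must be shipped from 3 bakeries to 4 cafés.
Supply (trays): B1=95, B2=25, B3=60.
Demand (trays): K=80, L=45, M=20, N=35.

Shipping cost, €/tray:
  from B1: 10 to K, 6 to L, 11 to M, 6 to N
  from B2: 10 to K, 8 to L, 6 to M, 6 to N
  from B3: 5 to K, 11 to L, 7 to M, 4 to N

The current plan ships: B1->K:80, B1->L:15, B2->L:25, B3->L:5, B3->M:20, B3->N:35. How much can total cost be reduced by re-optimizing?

325

Current plan cost = 80·10 + 15·6 + 25·8 + 5·11 + 20·7 + 35·4 = €1425.
Optimal plan:
  B1->K: 15 × €10 = €150
  B1->L: 45 × €6 = €270
  B1->N: 35 × €6 = €210
  B2->K: 5 × €10 = €50
  B2->M: 20 × €6 = €120
  B3->K: 60 × €5 = €300
Optimal cost = €1100.
Saving = 1425 − 1100 = €325.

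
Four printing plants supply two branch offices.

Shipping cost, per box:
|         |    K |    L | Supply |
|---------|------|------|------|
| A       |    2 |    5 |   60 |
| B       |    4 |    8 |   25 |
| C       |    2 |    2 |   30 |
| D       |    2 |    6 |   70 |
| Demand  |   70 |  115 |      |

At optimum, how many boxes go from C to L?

30

Optimal shipments:
  A to L: 60 × 5 = 300
  B to K: 25 × 4 = 100
  C to L: 30 × 2 = 60
  D to K: 45 × 2 = 90
  D to L: 25 × 6 = 150
Total cost = 700.
So C→L carries 30 boxes.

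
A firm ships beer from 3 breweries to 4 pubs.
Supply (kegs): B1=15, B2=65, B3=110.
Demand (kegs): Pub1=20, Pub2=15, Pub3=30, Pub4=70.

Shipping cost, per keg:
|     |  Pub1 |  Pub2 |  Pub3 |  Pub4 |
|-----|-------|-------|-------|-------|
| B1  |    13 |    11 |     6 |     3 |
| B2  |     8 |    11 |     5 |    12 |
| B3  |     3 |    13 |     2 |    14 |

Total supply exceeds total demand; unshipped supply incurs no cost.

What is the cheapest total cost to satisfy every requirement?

A cheapest plan:
  B1 to Pub4: 15 kegs
  B2 to Pub2: 15 kegs
  B2 to Pub4: 50 kegs
  B3 to Pub1: 20 kegs
  B3 to Pub3: 30 kegs
  B3 to Pub4: 5 kegs
Total cost = 1000.

1000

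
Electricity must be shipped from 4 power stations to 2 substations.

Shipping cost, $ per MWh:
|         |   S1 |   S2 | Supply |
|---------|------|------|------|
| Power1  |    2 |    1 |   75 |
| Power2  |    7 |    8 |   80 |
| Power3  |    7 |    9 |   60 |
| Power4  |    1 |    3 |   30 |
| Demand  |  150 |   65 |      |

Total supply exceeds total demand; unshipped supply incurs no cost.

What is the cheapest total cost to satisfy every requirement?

885

Optimal allocation:
  Power1->S1: 10 × $2 = $20
  Power1->S2: 65 × $1 = $65
  Power2->S1: 50 × $7 = $350
  Power3->S1: 60 × $7 = $420
  Power4->S1: 30 × $1 = $30
Total = 20 + 65 + 350 + 420 + 30 = $885.
(Supply check: Power1 ships 75; Power2 ships 50; Power3 ships 60; Power4 ships 30.)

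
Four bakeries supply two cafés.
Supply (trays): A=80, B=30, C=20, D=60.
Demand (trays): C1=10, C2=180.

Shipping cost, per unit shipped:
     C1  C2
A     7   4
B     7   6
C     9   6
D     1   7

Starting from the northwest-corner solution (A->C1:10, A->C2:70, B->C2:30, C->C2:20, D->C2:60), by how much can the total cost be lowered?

90

Current plan cost = 10·7 + 70·4 + 30·6 + 20·6 + 60·7 = 1070.
Optimal plan:
  A to C2: 80 × 4 = 320
  B to C2: 30 × 6 = 180
  C to C2: 20 × 6 = 120
  D to C1: 10 × 1 = 10
  D to C2: 50 × 7 = 350
Optimal cost = 980.
Saving = 1070 − 980 = 90.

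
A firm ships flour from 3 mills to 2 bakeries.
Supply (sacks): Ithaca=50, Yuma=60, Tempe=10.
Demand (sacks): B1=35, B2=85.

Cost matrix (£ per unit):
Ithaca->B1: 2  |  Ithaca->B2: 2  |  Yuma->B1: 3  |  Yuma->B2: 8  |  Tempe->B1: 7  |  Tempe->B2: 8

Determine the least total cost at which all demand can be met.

Optimal allocation:
  Ithaca->B2: 50 × £2 = £100
  Yuma->B1: 35 × £3 = £105
  Yuma->B2: 25 × £8 = £200
  Tempe->B2: 10 × £8 = £80
Total = 100 + 105 + 200 + 80 = £485.

485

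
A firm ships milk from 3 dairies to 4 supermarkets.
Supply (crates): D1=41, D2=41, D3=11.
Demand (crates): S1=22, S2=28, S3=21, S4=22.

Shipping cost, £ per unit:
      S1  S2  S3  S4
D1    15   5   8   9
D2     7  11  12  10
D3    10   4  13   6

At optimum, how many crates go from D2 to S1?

Solving gives:
  D1 to S2: 20 × £5 = £100
  D1 to S3: 21 × £8 = £168
  D2 to S1: 22 × £7 = £154
  D2 to S4: 19 × £10 = £190
  D3 to S2: 8 × £4 = £32
  D3 to S4: 3 × £6 = £18
Total cost = £662.
So D2→S1 carries 22 crates.

22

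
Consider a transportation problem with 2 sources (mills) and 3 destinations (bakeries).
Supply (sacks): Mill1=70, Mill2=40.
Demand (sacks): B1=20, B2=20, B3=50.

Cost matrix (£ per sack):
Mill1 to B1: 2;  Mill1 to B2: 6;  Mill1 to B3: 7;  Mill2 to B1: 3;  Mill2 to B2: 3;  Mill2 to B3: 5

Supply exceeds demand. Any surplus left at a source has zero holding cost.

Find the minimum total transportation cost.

An optimal shipping plan:
  Mill1 to B1: 20 × £2 = £40
  Mill1 to B3: 30 × £7 = £210
  Mill2 to B2: 20 × £3 = £60
  Mill2 to B3: 20 × £5 = £100
Total = 40 + 210 + 60 + 100 = £410.

410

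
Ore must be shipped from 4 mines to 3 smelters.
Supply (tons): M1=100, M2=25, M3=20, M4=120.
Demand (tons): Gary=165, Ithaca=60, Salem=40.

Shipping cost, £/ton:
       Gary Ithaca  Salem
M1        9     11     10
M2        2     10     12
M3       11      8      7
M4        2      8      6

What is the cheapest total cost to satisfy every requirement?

1470

A cheapest plan:
  M1 to Gary: 20 tons
  M1 to Ithaca: 60 tons
  M1 to Salem: 20 tons
  M2 to Gary: 25 tons
  M3 to Salem: 20 tons
  M4 to Gary: 120 tons
Total cost = £1470.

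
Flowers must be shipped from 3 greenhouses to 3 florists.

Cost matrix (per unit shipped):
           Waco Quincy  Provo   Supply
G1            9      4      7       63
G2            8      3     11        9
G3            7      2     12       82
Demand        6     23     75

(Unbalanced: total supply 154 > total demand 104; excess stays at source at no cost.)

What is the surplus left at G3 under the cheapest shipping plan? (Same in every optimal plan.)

An optimal plan:
  G1->Provo: 63 × 7 = 441
  G2->Provo: 9 × 11 = 99
  G3->Waco: 6 × 7 = 42
  G3->Quincy: 23 × 2 = 46
  G3->Provo: 3 × 12 = 36
Total cost = 664.
G3 ships 32 of its 82, leaving 50.

50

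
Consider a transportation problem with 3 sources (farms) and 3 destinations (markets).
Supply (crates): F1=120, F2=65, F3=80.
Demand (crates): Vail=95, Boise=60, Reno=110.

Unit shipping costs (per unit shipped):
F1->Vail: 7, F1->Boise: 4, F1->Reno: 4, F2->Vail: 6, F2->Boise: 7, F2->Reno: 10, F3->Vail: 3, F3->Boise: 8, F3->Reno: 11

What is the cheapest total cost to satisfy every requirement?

One minimum-cost allocation:
  F1 to Boise: 10 × 4 = 40
  F1 to Reno: 110 × 4 = 440
  F2 to Vail: 15 × 6 = 90
  F2 to Boise: 50 × 7 = 350
  F3 to Vail: 80 × 3 = 240
Total = 40 + 440 + 90 + 350 + 240 = 1160.

1160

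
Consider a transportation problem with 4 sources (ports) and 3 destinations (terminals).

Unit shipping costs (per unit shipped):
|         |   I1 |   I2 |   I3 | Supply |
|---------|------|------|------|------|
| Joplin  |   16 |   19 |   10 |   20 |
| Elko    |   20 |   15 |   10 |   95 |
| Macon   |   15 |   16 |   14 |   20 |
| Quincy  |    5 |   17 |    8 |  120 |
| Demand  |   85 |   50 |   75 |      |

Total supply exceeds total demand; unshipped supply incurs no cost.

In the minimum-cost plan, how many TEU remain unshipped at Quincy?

0

Minimum-cost shipments:
  Joplin→I3: 20 × 10 = 200
  Elko→I2: 50 × 15 = 750
  Elko→I3: 20 × 10 = 200
  Quincy→I1: 85 × 5 = 425
  Quincy→I3: 35 × 8 = 280
Total cost = 1855.
Quincy ships 120 of its 120, leaving 0.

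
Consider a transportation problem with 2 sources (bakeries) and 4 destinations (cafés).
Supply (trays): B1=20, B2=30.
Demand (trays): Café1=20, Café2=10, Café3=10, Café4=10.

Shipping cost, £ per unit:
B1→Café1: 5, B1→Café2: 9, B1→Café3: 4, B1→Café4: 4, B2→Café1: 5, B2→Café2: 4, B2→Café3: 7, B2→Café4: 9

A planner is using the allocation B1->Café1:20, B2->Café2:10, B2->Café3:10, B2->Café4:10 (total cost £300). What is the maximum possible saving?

80

Current plan cost = 20·5 + 10·4 + 10·7 + 10·9 = £300.
Optimal plan:
  B1->Café3: 10 × £4 = £40
  B1->Café4: 10 × £4 = £40
  B2->Café1: 20 × £5 = £100
  B2->Café2: 10 × £4 = £40
Optimal cost = £220.
Saving = 300 − 220 = £80.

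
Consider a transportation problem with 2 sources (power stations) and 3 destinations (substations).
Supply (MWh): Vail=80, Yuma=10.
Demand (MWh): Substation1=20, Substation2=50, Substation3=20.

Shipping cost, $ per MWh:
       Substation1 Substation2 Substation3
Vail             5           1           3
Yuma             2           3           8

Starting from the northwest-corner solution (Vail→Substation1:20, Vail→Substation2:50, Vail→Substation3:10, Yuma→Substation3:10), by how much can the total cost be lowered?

80

Current plan cost = 20·5 + 50·1 + 10·3 + 10·8 = $260.
Optimal plan:
  Vail to Substation1: 10 MWh
  Vail to Substation2: 50 MWh
  Vail to Substation3: 20 MWh
  Yuma to Substation1: 10 MWh
Optimal cost = $180.
Saving = 260 − 180 = $80.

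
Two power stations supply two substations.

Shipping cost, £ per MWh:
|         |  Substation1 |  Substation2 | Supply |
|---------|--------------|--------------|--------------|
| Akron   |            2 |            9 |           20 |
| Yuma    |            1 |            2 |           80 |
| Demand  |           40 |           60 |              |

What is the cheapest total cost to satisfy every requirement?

180

An optimal shipping plan:
  Akron→Substation1: 20 MWh
  Yuma→Substation1: 20 MWh
  Yuma→Substation2: 60 MWh
Total cost = £180.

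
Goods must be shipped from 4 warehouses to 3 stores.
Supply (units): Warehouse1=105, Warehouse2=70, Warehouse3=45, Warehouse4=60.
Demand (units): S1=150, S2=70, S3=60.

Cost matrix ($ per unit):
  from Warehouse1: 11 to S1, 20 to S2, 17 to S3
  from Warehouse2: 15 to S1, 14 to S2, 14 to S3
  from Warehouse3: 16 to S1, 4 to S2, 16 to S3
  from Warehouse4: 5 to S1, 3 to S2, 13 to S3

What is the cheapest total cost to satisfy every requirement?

2575

One minimum-cost allocation:
  Warehouse1→S1: 105 × $11 = $1155
  Warehouse2→S1: 10 × $15 = $150
  Warehouse2→S3: 60 × $14 = $840
  Warehouse3→S2: 45 × $4 = $180
  Warehouse4→S1: 35 × $5 = $175
  Warehouse4→S2: 25 × $3 = $75
Total = 1155 + 150 + 840 + 180 + 175 + 75 = $2575.
(Supply check: Warehouse1 ships 105; Warehouse2 ships 70; Warehouse3 ships 45; Warehouse4 ships 60.)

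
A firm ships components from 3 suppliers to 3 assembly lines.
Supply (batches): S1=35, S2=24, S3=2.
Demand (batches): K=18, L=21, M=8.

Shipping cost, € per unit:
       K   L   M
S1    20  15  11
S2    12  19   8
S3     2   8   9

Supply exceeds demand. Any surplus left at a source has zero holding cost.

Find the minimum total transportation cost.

575

One minimum-cost allocation:
  S1→L: 21 × €15 = €315
  S2→K: 16 × €12 = €192
  S2→M: 8 × €8 = €64
  S3→K: 2 × €2 = €4
Total = 315 + 192 + 64 + 4 = €575.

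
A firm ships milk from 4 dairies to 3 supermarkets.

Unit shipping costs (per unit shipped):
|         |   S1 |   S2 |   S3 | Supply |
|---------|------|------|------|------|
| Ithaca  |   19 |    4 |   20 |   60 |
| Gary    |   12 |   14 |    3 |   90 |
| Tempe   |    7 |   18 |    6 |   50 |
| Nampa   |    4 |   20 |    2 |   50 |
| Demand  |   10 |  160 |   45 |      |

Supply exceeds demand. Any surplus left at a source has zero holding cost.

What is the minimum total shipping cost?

A cheapest plan:
  Ithaca–S2: 60 crates
  Gary–S2: 90 crates
  Tempe–S1: 5 crates
  Tempe–S2: 10 crates
  Nampa–S1: 5 crates
  Nampa–S3: 45 crates
Total cost = 1825.

1825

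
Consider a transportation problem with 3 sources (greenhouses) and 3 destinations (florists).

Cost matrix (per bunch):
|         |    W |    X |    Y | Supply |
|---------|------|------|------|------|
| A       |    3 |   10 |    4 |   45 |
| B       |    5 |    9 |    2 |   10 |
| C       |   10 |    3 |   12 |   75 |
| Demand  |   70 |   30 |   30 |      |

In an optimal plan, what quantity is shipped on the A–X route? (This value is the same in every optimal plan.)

The minimum-cost plan:
  A to W: 25 × 3 = 75
  A to Y: 20 × 4 = 80
  B to Y: 10 × 2 = 20
  C to W: 45 × 10 = 450
  C to X: 30 × 3 = 90
Total cost = 715.
The route A→X is not used.

0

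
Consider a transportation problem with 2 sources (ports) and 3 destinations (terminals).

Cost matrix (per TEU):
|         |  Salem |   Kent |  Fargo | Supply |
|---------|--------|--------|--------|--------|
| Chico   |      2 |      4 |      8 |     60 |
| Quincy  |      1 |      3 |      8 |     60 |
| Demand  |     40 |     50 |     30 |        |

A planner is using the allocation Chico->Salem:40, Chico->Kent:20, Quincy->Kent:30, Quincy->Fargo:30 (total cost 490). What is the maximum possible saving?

Current plan cost = 40·2 + 20·4 + 30·3 + 30·8 = 490.
Optimal plan:
  Chico–Salem: 30 × 2 = 60
  Chico–Fargo: 30 × 8 = 240
  Quincy–Salem: 10 × 1 = 10
  Quincy–Kent: 50 × 3 = 150
Optimal cost = 460.
Saving = 490 − 460 = 30.

30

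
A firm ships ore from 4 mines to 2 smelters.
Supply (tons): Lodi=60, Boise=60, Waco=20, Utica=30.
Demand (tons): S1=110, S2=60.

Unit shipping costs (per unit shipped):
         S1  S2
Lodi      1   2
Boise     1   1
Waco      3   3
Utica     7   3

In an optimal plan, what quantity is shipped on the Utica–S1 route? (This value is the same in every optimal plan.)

0

Solving gives:
  Lodi to S1: 60 × 1 = 60
  Boise to S1: 50 × 1 = 50
  Boise to S2: 10 × 1 = 10
  Waco to S2: 20 × 3 = 60
  Utica to S2: 30 × 3 = 90
Total cost = 270.
The route Utica→S1 is not used.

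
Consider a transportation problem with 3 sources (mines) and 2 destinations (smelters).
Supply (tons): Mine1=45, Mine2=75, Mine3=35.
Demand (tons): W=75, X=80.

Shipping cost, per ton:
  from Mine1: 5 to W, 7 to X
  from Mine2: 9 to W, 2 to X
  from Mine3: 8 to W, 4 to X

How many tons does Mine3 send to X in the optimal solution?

Optimal shipments:
  Mine1–W: 45 × 5 = 225
  Mine2–X: 75 × 2 = 150
  Mine3–W: 30 × 8 = 240
  Mine3–X: 5 × 4 = 20
Total cost = 635.
So Mine3→X carries 5 tons.

5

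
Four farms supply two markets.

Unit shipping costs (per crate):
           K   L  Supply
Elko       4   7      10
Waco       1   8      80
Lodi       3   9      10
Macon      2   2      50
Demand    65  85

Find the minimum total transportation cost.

445

One minimum-cost allocation:
  Elko–L: 10 × 7 = 70
  Waco–K: 65 × 1 = 65
  Waco–L: 15 × 8 = 120
  Lodi–L: 10 × 9 = 90
  Macon–L: 50 × 2 = 100
Total = 70 + 65 + 120 + 90 + 100 = 445.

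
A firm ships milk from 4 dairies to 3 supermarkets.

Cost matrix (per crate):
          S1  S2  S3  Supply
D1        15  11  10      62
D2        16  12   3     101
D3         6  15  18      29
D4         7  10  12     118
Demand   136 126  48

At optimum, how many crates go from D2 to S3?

48

Optimal shipments:
  D1–S2: 62 × 11 = 682
  D2–S2: 53 × 12 = 636
  D2–S3: 48 × 3 = 144
  D3–S1: 29 × 6 = 174
  D4–S1: 107 × 7 = 749
  D4–S2: 11 × 10 = 110
Total cost = 2495.
So D2→S3 carries 48 crates.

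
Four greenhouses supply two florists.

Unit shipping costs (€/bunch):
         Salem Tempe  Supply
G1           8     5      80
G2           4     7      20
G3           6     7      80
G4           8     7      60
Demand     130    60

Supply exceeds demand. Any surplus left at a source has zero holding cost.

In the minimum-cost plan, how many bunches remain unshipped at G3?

An optimal plan:
  G1–Tempe: 60 × €5 = €300
  G2–Salem: 20 × €4 = €80
  G3–Salem: 80 × €6 = €480
  G4–Salem: 30 × €8 = €240
Total cost = €1100.
G3 ships 80 of its 80, leaving 0.

0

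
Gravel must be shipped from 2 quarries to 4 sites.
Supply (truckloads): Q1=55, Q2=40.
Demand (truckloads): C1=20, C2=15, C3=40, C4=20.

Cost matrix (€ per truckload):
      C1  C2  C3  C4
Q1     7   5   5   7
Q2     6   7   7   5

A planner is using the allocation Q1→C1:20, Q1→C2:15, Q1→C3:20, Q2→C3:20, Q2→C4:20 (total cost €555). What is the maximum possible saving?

60

Current plan cost = 20·7 + 15·5 + 20·5 + 20·7 + 20·5 = €555.
Optimal plan:
  Q1→C2: 15 × €5 = €75
  Q1→C3: 40 × €5 = €200
  Q2→C1: 20 × €6 = €120
  Q2→C4: 20 × €5 = €100
Optimal cost = €495.
Saving = 555 − 495 = €60.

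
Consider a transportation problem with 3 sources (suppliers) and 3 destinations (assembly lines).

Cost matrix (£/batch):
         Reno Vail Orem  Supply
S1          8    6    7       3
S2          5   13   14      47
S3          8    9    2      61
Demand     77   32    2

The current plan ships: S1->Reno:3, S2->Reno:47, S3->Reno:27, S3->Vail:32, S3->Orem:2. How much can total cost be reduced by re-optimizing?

Current plan cost = 3·8 + 47·5 + 27·8 + 32·9 + 2·2 = £767.
Optimal plan:
  S1→Vail: 3 × £6 = £18
  S2→Reno: 47 × £5 = £235
  S3→Reno: 30 × £8 = £240
  S3→Vail: 29 × £9 = £261
  S3→Orem: 2 × £2 = £4
Optimal cost = £758.
Saving = 767 − 758 = £9.

9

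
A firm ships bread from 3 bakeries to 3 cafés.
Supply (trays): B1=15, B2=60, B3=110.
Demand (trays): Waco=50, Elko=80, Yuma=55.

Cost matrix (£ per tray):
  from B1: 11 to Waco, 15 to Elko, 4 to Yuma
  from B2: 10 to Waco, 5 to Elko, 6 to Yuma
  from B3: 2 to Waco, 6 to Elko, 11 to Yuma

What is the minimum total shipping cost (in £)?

860

One minimum-cost allocation:
  B1 to Yuma: 15 × £4 = £60
  B2 to Elko: 20 × £5 = £100
  B2 to Yuma: 40 × £6 = £240
  B3 to Waco: 50 × £2 = £100
  B3 to Elko: 60 × £6 = £360
Total = 60 + 100 + 240 + 100 + 360 = £860.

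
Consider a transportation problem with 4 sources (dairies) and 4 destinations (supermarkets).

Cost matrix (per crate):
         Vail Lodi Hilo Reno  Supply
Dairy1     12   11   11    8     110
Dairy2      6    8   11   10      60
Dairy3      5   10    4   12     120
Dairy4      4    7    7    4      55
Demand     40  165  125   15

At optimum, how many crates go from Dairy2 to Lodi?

Solving gives:
  Dairy1->Lodi: 105 crates
  Dairy1->Reno: 5 crates
  Dairy2->Lodi: 60 crates
  Dairy3->Hilo: 120 crates
  Dairy4->Vail: 40 crates
  Dairy4->Hilo: 5 crates
  Dairy4->Reno: 10 crates
Total cost = 2390.
So Dairy2→Lodi carries 60 crates.

60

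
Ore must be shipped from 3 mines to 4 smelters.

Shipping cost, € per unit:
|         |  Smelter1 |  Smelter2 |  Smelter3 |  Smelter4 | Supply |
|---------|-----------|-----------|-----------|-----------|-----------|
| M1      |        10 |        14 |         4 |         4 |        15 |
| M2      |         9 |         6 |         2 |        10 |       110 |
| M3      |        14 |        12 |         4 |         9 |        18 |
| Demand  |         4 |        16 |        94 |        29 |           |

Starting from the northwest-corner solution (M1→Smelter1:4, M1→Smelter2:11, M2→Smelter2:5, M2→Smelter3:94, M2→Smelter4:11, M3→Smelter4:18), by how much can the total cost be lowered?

Current plan cost = 4·10 + 11·14 + 5·6 + 94·2 + 11·10 + 18·9 = €684.
Optimal plan:
  M1→Smelter4: 15 tons
  M2→Smelter1: 4 tons
  M2→Smelter2: 16 tons
  M2→Smelter3: 90 tons
  M3→Smelter3: 4 tons
  M3→Smelter4: 14 tons
Optimal cost = €514.
Saving = 684 − 514 = €170.

170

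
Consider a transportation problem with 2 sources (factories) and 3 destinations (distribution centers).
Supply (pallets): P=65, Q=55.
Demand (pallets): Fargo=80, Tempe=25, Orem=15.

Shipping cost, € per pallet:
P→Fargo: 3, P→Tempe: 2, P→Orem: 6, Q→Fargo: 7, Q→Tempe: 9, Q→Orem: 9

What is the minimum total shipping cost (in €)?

One minimum-cost allocation:
  P to Fargo: 40 × €3 = €120
  P to Tempe: 25 × €2 = €50
  Q to Fargo: 40 × €7 = €280
  Q to Orem: 15 × €9 = €135
Total = 120 + 50 + 280 + 135 = €585.
(Supply check: P ships 65; Q ships 55.)

585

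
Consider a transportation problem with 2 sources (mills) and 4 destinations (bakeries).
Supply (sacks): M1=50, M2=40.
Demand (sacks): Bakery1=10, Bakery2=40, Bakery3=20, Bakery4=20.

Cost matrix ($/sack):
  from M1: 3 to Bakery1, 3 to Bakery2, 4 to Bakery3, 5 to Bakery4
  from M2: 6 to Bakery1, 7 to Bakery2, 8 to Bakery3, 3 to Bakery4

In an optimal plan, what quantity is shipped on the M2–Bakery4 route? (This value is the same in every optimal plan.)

Optimal shipments:
  M1→Bakery2: 40 × $3 = $120
  M1→Bakery3: 10 × $4 = $40
  M2→Bakery1: 10 × $6 = $60
  M2→Bakery3: 10 × $8 = $80
  M2→Bakery4: 20 × $3 = $60
Total cost = $360.
So M2→Bakery4 carries 20 sacks.

20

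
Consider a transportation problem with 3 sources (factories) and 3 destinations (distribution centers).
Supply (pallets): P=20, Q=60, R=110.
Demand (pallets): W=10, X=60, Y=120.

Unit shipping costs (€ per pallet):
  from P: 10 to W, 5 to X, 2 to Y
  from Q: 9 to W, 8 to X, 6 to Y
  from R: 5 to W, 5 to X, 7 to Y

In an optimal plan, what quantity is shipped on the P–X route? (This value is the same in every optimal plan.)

Solving gives:
  P->Y: 20 × €2 = €40
  Q->Y: 60 × €6 = €360
  R->W: 10 × €5 = €50
  R->X: 60 × €5 = €300
  R->Y: 40 × €7 = €280
Total cost = €1030.
The route P→X is not used.

0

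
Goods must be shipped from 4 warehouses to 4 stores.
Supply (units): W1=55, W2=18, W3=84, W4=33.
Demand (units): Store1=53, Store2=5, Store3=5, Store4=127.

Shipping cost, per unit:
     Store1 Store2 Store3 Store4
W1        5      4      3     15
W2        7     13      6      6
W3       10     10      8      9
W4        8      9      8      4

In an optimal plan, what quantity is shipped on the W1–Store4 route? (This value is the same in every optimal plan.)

0

The minimum-cost plan:
  W1 to Store1: 50 × 5 = 250
  W1 to Store2: 5 × 4 = 20
  W2 to Store4: 18 × 6 = 108
  W3 to Store1: 3 × 10 = 30
  W3 to Store3: 5 × 8 = 40
  W3 to Store4: 76 × 9 = 684
  W4 to Store4: 33 × 4 = 132
Total cost = 1264.
The route W1→Store4 is not used.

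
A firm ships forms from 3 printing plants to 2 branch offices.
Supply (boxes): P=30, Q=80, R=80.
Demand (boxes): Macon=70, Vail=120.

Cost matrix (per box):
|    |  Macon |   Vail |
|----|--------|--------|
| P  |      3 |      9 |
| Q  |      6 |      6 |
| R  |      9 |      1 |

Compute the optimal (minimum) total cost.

One minimum-cost allocation:
  P to Macon: 30 × 3 = 90
  Q to Macon: 40 × 6 = 240
  Q to Vail: 40 × 6 = 240
  R to Vail: 80 × 1 = 80
Total = 90 + 240 + 240 + 80 = 650.

650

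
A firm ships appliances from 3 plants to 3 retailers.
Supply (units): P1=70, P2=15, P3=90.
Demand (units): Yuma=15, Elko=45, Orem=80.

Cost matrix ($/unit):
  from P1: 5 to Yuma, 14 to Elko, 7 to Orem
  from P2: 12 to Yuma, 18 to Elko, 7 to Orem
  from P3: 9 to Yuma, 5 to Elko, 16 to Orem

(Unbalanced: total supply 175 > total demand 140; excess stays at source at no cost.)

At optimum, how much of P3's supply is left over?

35

An optimal plan:
  P1–Yuma: 5 × $5 = $25
  P1–Orem: 65 × $7 = $455
  P2–Orem: 15 × $7 = $105
  P3–Yuma: 10 × $9 = $90
  P3–Elko: 45 × $5 = $225
Total cost = $900.
P3 ships 55 of its 90, leaving 35.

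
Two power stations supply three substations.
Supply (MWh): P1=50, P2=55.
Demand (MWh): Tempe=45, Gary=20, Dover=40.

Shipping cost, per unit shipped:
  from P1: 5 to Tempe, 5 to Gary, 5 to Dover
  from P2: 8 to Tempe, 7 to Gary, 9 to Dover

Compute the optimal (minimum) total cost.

Optimal allocation:
  P1 to Tempe: 10 × 5 = 50
  P1 to Dover: 40 × 5 = 200
  P2 to Tempe: 35 × 8 = 280
  P2 to Gary: 20 × 7 = 140
Total = 50 + 200 + 280 + 140 = 670.
(Supply check: P1 ships 50; P2 ships 55.)

670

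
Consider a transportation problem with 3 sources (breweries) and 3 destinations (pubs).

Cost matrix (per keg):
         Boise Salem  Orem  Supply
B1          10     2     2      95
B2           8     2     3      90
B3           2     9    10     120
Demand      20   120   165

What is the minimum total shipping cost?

1380

A cheapest plan:
  B1–Orem: 95 kegs
  B2–Salem: 20 kegs
  B2–Orem: 70 kegs
  B3–Boise: 20 kegs
  B3–Salem: 100 kegs
Total cost = 1380.
(Supply check: B1 ships 95; B2 ships 90; B3 ships 120.)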